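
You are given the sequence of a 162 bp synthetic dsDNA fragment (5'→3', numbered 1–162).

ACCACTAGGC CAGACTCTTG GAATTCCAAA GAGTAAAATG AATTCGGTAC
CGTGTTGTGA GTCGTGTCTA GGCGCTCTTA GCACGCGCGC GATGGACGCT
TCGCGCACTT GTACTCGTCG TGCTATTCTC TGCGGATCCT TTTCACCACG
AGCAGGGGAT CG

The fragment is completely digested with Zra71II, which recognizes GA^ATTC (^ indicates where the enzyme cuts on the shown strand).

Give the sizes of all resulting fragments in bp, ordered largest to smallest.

121, 22, 19 bp

Zra71II sites (GAATTC) start at positions 21, 40.
Zra71II cuts after base 2 of each site, so after positions 22, 41.
Linear molecule, 2 cuts → 3 fragments:
  1–22 → 22 bp
  23–41 → 19 bp
  42–162 → 121 bp
Sorted largest to smallest: 121, 22, 19 bp.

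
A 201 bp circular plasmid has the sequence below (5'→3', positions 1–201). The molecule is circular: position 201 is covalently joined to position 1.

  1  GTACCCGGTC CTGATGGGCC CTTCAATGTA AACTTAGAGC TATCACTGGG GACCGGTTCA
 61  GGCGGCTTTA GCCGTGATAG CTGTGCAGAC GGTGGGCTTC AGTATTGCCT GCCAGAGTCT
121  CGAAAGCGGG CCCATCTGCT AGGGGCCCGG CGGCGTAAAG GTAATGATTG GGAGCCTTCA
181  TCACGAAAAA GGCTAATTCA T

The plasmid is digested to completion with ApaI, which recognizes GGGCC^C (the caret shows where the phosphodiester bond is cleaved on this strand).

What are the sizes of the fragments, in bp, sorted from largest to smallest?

ApaI sites (GGGCCC) start at positions 16, 128, 143.
ApaI cuts after base 5 of each site (before the last base), so after positions 20, 132, 147.
Circular molecule, 3 cuts → 3 fragments:
  21–132 → 112 bp
  133–147 → 15 bp
  148–201 then 1–20 → 54 + 20 = 74 bp
Sorted largest to smallest: 112, 74, 15 bp.

112, 74, 15 bp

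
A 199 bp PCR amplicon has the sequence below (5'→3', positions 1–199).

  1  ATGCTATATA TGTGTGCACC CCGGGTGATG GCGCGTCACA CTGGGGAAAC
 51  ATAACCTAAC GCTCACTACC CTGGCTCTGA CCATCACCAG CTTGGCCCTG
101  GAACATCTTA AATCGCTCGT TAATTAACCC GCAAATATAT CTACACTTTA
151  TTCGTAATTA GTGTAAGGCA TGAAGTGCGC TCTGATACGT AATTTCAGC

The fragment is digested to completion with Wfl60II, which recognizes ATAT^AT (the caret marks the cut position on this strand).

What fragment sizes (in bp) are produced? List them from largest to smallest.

Wfl60II sites (ATATAT) start at positions 6, 135.
Wfl60II cuts after base 4 of each site, so after positions 9, 138.
Linear molecule, 2 cuts → 3 fragments:
  1–9 → 9 bp
  10–138 → 129 bp
  139–199 → 61 bp
Sorted largest to smallest: 129, 61, 9 bp.

129, 61, 9 bp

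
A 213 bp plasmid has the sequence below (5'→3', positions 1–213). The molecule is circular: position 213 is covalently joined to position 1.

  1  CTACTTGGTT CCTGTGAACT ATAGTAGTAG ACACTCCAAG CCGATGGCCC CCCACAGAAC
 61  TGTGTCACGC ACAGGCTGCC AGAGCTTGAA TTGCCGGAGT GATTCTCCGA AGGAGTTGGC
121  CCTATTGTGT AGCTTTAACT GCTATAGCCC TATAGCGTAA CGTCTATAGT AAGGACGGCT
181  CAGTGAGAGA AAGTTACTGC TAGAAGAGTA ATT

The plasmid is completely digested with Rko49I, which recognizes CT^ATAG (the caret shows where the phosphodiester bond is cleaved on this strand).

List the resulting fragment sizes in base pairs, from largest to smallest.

Rko49I sites (CTATAG) start at positions 19, 142, 150, 164.
Rko49I cuts after base 2 of each site, so after positions 20, 143, 151, 165.
Circular molecule, 4 cuts → 4 fragments:
  21–143 → 123 bp
  144–151 → 8 bp
  152–165 → 14 bp
  166–213 then 1–20 → 48 + 20 = 68 bp
Sorted largest to smallest: 123, 68, 14, 8 bp.

123, 68, 14, 8 bp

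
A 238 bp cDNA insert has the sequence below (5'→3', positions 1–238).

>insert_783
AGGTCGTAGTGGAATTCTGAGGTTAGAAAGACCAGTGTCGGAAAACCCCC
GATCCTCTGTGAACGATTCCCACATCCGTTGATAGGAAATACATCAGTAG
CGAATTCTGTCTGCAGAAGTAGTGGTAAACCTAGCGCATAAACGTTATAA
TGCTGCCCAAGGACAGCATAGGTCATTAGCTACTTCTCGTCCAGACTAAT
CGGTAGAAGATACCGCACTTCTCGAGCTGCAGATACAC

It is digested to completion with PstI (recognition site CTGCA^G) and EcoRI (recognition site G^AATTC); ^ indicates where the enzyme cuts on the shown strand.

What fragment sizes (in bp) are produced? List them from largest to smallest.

PstI sites (CTGCAG) start at positions 111, 227.
PstI cuts after base 5 of each site (before the last base), so after positions 115, 231.
EcoRI sites (GAATTC) start at positions 12, 102.
EcoRI cuts after the first base of each site, so after positions 12, 102.
Combined cut positions: 12, 102, 115, 231.
Linear molecule, 4 cuts → 5 fragments:
  1–12 → 12 bp
  13–102 → 90 bp
  103–115 → 13 bp
  116–231 → 116 bp
  232–238 → 7 bp
Sorted largest to smallest: 116, 90, 13, 12, 7 bp.

116, 90, 13, 12, 7 bp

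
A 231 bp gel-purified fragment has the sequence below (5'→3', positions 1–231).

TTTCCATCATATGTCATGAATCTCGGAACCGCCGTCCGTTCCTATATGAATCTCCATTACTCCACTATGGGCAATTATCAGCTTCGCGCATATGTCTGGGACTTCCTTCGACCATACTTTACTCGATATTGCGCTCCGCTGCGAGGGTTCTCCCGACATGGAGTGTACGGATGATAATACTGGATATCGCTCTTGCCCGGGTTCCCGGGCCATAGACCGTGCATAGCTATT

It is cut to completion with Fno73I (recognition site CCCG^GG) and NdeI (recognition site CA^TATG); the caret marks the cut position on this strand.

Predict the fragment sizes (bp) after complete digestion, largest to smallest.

Fno73I sites (CCCGGG) start at positions 196, 204.
Fno73I cuts after base 4 of each site, so after positions 199, 207.
NdeI sites (CATATG) start at positions 8, 89.
NdeI cuts after base 2 of each site, so after positions 9, 90.
Combined cut positions: 9, 90, 199, 207.
Linear molecule, 4 cuts → 5 fragments:
  1–9 → 9 bp
  10–90 → 81 bp
  91–199 → 109 bp
  200–207 → 8 bp
  208–231 → 24 bp
Sorted largest to smallest: 109, 81, 24, 9, 8 bp.

109, 81, 24, 9, 8 bp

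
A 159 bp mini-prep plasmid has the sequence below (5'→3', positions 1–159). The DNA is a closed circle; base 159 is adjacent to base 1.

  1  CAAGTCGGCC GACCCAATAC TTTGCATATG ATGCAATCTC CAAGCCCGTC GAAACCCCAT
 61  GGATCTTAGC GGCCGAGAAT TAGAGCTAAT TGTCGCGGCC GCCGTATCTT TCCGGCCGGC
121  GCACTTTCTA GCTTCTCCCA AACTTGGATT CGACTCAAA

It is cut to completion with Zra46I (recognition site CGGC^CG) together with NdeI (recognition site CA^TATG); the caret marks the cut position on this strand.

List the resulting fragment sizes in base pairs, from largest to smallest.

Zra46I sites (CGGCCG) start at positions 6, 70, 96, 113.
Zra46I cuts after base 4 of each site, so after positions 9, 73, 99, 116.
The NdeI site (CATATG) starts at position 25.
NdeI cuts after base 2 of each site, so after position 26.
Combined cut positions: 9, 26, 73, 99, 116.
Circular molecule, 5 cuts → 5 fragments:
  10–26 → 17 bp
  27–73 → 47 bp
  74–99 → 26 bp
  100–116 → 17 bp
  117–159 then 1–9 → 43 + 9 = 52 bp
Sorted largest to smallest: 52, 47, 26, 17, 17 bp.

52, 47, 26, 17, 17 bp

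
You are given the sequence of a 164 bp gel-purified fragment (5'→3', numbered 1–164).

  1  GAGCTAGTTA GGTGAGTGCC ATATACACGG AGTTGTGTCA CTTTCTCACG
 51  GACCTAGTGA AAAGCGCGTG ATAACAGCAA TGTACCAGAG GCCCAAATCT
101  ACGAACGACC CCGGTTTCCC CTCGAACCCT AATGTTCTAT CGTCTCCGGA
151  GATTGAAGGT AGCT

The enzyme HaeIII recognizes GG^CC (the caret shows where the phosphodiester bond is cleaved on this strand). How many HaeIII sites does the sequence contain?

1

GGCC occurs starting at position 90.
HaeIII cuts at 1 site.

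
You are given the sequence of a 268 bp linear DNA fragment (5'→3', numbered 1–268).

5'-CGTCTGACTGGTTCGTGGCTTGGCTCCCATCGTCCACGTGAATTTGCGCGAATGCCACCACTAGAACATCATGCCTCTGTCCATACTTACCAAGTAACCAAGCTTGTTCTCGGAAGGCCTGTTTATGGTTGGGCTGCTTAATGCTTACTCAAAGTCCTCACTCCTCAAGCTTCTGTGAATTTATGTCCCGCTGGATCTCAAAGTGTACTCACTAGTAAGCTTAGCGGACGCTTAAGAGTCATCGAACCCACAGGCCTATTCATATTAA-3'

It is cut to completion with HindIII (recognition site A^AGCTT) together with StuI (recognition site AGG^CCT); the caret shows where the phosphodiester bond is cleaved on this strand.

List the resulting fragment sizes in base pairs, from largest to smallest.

100, 50, 50, 37, 17, 14 bp

HindIII sites (AAGCTT) start at positions 100, 167, 217.
HindIII cuts after the first base of each site, so after positions 100, 167, 217.
StuI sites (AGGCCT) start at positions 115, 252.
StuI cuts after base 3 of each site, so after positions 117, 254.
Combined cut positions: 100, 117, 167, 217, 254.
Linear molecule, 5 cuts → 6 fragments:
  1–100 → 100 bp
  101–117 → 17 bp
  118–167 → 50 bp
  168–217 → 50 bp
  218–254 → 37 bp
  255–268 → 14 bp
Sorted largest to smallest: 100, 50, 50, 37, 17, 14 bp.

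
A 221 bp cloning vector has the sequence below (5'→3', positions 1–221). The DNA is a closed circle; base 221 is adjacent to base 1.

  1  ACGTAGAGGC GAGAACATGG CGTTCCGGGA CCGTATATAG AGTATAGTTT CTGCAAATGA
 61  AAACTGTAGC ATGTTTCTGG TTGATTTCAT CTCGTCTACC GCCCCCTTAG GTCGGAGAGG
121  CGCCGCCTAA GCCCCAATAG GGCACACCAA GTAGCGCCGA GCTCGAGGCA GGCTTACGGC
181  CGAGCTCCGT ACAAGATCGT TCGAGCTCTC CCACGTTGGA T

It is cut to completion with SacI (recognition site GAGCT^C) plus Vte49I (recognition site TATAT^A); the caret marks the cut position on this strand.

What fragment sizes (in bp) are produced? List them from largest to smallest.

125, 52, 23, 21 bp

SacI sites (GAGCTC) start at positions 159, 182, 203.
SacI cuts after base 5 of each site (before the last base), so after positions 163, 186, 207.
The Vte49I site (TATATA) starts at position 34.
Vte49I cuts after base 5 of each site (before the last base), so after position 38.
Combined cut positions: 38, 163, 186, 207.
Circular molecule, 4 cuts → 4 fragments:
  39–163 → 125 bp
  164–186 → 23 bp
  187–207 → 21 bp
  208–221 then 1–38 → 14 + 38 = 52 bp
Sorted largest to smallest: 125, 52, 23, 21 bp.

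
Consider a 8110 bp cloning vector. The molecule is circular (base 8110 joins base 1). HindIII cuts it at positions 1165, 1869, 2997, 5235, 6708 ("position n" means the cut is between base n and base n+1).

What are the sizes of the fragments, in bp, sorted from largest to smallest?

2567, 2238, 1473, 1128, 704 bp

Circular molecule, 5 cuts → 5 fragments:
  1869 − 1165 = 704 bp
  2997 − 1869 = 1128 bp
  5235 − 2997 = 2238 bp
  6708 − 5235 = 1473 bp
  wrap: 8110 − 6708 + 1165 = 2567 bp
Sorted largest to smallest: 2567, 2238, 1473, 1128, 704 bp.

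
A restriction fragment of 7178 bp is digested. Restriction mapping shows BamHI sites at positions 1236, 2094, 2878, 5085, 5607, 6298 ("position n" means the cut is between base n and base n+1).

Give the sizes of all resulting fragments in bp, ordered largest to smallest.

2207, 1236, 880, 858, 784, 691, 522 bp

Linear molecule, 6 cuts → 7 fragments:
  1236 − 0 = 1236 bp
  2094 − 1236 = 858 bp
  2878 − 2094 = 784 bp
  5085 − 2878 = 2207 bp
  5607 − 5085 = 522 bp
  6298 − 5607 = 691 bp
  7178 − 6298 = 880 bp
Sorted largest to smallest: 2207, 1236, 880, 858, 784, 691, 522 bp.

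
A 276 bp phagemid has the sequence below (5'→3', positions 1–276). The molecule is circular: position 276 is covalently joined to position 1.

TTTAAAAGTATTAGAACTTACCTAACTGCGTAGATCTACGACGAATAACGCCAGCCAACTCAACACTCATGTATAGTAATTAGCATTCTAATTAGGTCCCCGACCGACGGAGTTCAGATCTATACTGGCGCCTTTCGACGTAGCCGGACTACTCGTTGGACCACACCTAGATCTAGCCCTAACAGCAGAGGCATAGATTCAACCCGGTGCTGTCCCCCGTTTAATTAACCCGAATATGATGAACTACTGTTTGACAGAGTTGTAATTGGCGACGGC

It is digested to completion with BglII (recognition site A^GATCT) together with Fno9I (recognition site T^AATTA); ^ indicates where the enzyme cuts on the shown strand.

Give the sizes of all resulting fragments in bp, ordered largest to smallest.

86, 53, 53, 45, 27, 12 bp

BglII sites (AGATCT) start at positions 32, 116, 169.
BglII cuts after the first base of each site, so after positions 32, 116, 169.
Fno9I sites (TAATTA) start at positions 77, 89, 222.
Fno9I cuts after the first base of each site, so after positions 77, 89, 222.
Combined cut positions: 32, 77, 89, 116, 169, 222.
Circular molecule, 6 cuts → 6 fragments:
  33–77 → 45 bp
  78–89 → 12 bp
  90–116 → 27 bp
  117–169 → 53 bp
  170–222 → 53 bp
  223–276 then 1–32 → 54 + 32 = 86 bp
Sorted largest to smallest: 86, 53, 53, 45, 27, 12 bp.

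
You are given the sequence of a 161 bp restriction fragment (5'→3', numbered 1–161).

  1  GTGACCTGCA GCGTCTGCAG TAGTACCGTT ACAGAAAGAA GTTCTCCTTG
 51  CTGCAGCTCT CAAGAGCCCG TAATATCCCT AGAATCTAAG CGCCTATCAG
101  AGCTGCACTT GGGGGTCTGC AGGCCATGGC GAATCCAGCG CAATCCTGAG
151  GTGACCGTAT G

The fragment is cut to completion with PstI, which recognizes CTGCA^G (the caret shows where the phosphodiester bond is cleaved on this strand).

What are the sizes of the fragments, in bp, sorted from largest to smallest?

66, 40, 36, 10, 9 bp

PstI sites (CTGCAG) start at positions 6, 15, 51, 117.
PstI cuts after base 5 of each site (before the last base), so after positions 10, 19, 55, 121.
Linear molecule, 4 cuts → 5 fragments:
  1–10 → 10 bp
  11–19 → 9 bp
  20–55 → 36 bp
  56–121 → 66 bp
  122–161 → 40 bp
Sorted largest to smallest: 66, 40, 36, 10, 9 bp.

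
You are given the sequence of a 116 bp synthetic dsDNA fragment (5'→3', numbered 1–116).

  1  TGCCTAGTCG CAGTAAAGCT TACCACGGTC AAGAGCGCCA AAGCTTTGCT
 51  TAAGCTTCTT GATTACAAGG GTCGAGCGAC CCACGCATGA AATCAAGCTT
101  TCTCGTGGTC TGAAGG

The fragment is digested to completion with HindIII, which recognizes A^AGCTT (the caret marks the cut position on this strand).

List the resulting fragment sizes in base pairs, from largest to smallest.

HindIII sites (AAGCTT) start at positions 16, 41, 52, 95.
HindIII cuts after the first base of each site, so after positions 16, 41, 52, 95.
Linear molecule, 4 cuts → 5 fragments:
  1–16 → 16 bp
  17–41 → 25 bp
  42–52 → 11 bp
  53–95 → 43 bp
  96–116 → 21 bp
Sorted largest to smallest: 43, 25, 21, 16, 11 bp.

43, 25, 21, 16, 11 bp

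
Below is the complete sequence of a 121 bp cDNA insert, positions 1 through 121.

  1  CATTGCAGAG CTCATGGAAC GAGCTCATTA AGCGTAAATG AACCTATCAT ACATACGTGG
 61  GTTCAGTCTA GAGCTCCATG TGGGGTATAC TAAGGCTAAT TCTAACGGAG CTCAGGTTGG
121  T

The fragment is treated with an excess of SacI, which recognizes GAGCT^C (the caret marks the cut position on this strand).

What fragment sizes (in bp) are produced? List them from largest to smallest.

50, 37, 13, 12, 9 bp

SacI sites (GAGCTC) start at positions 8, 21, 71, 108.
SacI cuts after base 5 of each site (before the last base), so after positions 12, 25, 75, 112.
Linear molecule, 4 cuts → 5 fragments:
  1–12 → 12 bp
  13–25 → 13 bp
  26–75 → 50 bp
  76–112 → 37 bp
  113–121 → 9 bp
Sorted largest to smallest: 50, 37, 13, 12, 9 bp.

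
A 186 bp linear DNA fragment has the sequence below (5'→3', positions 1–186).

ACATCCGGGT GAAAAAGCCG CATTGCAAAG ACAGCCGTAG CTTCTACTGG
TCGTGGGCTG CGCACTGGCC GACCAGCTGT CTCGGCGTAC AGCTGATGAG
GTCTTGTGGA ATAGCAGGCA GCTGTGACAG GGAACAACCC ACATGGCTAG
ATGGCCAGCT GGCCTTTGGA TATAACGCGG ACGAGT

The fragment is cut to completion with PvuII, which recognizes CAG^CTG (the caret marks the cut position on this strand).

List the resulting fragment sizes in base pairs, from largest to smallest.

PvuII sites (CAGCTG) start at positions 74, 90, 119, 156.
PvuII cuts after base 3 of each site, so after positions 76, 92, 121, 158.
Linear molecule, 4 cuts → 5 fragments:
  1–76 → 76 bp
  77–92 → 16 bp
  93–121 → 29 bp
  122–158 → 37 bp
  159–186 → 28 bp
Sorted largest to smallest: 76, 37, 29, 28, 16 bp.

76, 37, 29, 28, 16 bp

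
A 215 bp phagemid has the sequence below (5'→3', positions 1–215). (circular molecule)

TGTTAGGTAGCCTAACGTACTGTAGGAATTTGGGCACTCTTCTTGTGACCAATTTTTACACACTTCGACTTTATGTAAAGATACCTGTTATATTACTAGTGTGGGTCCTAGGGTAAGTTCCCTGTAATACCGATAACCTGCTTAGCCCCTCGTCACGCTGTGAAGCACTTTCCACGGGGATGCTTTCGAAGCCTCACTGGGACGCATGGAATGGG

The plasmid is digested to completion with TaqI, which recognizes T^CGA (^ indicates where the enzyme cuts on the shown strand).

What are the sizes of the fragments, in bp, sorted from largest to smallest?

TaqI sites (TCGA) start at positions 65, 186.
TaqI cuts after the first base of each site, so after positions 65, 186.
Circular molecule, 2 cuts → 2 fragments:
  66–186 → 121 bp
  187–215 then 1–65 → 29 + 65 = 94 bp
Sorted largest to smallest: 121, 94 bp.

121, 94 bp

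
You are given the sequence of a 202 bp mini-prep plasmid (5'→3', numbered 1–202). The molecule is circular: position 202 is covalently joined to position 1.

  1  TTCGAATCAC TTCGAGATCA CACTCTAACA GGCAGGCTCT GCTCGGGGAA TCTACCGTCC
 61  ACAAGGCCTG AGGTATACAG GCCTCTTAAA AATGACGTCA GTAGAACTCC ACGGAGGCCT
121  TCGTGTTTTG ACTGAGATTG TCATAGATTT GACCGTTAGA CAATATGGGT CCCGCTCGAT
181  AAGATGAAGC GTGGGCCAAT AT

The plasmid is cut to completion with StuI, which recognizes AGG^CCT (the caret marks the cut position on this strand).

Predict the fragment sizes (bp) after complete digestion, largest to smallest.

151, 36, 15 bp

StuI sites (AGGCCT) start at positions 64, 79, 115.
StuI cuts after base 3 of each site, so after positions 66, 81, 117.
Circular molecule, 3 cuts → 3 fragments:
  67–81 → 15 bp
  82–117 → 36 bp
  118–202 then 1–66 → 85 + 66 = 151 bp
Sorted largest to smallest: 151, 36, 15 bp.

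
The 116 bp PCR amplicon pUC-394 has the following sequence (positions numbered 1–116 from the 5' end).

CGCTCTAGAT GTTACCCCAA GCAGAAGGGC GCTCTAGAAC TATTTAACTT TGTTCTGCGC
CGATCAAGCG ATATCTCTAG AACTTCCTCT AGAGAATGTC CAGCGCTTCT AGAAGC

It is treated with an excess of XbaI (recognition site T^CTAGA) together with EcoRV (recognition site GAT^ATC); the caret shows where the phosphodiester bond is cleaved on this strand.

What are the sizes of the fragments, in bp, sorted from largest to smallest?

XbaI sites (TCTAGA) start at positions 4, 33, 76, 88, 108.
XbaI cuts after the first base of each site, so after positions 4, 33, 76, 88, 108.
The EcoRV site (GATATC) starts at position 70.
EcoRV cuts after base 3 of each site, so after position 72.
Combined cut positions: 4, 33, 72, 76, 88, 108.
Linear molecule, 6 cuts → 7 fragments:
  1–4 → 4 bp
  5–33 → 29 bp
  34–72 → 39 bp
  73–76 → 4 bp
  77–88 → 12 bp
  89–108 → 20 bp
  109–116 → 8 bp
Sorted largest to smallest: 39, 29, 20, 12, 8, 4, 4 bp.

39, 29, 20, 12, 8, 4, 4 bp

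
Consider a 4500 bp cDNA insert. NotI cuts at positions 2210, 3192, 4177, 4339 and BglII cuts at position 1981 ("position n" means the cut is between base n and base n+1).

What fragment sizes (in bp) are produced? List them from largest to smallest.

Combined cut positions (sorted): 1981, 2210, 3192, 4177, 4339.
Linear molecule, 5 cuts → 6 fragments:
  1981 − 0 = 1981 bp
  2210 − 1981 = 229 bp
  3192 − 2210 = 982 bp
  4177 − 3192 = 985 bp
  4339 − 4177 = 162 bp
  4500 − 4339 = 161 bp
Sorted largest to smallest: 1981, 985, 982, 229, 162, 161 bp.

1981, 985, 982, 229, 162, 161 bp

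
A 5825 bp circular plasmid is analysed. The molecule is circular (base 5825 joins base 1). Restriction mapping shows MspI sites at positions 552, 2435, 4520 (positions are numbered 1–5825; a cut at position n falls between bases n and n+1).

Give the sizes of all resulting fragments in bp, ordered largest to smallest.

Circular molecule, 3 cuts → 3 fragments:
  2435 − 552 = 1883 bp
  4520 − 2435 = 2085 bp
  wrap: 5825 − 4520 + 552 = 1857 bp
Sorted largest to smallest: 2085, 1883, 1857 bp.

2085, 1883, 1857 bp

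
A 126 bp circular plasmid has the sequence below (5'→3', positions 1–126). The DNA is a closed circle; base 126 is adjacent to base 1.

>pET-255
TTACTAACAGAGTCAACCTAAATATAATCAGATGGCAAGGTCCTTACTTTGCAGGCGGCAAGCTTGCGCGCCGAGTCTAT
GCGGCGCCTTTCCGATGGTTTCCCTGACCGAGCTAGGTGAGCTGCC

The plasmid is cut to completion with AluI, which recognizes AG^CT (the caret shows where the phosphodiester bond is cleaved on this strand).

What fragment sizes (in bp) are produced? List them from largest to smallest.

67, 50, 9 bp

AluI sites (AGCT) start at positions 61, 111, 120.
AluI cuts after base 2 of each site, so after positions 62, 112, 121.
Circular molecule, 3 cuts → 3 fragments:
  63–112 → 50 bp
  113–121 → 9 bp
  122–126 then 1–62 → 5 + 62 = 67 bp
Sorted largest to smallest: 67, 50, 9 bp.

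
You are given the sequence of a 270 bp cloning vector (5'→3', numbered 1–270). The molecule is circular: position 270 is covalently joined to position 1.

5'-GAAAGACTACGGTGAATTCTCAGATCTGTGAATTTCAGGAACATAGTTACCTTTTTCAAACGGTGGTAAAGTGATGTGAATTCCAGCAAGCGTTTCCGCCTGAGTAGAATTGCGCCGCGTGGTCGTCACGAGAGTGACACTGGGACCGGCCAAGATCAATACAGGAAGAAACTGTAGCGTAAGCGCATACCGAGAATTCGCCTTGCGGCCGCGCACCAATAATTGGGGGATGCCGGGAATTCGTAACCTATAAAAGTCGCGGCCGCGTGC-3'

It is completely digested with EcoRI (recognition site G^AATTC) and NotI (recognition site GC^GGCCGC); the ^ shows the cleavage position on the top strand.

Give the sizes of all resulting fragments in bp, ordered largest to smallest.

EcoRI sites (GAATTC) start at positions 14, 78, 194, 237.
EcoRI cuts after the first base of each site, so after positions 14, 78, 194, 237.
NotI sites (GCGGCCGC) start at positions 205, 259.
NotI cuts after base 2 of each site, so after positions 206, 260.
Combined cut positions: 14, 78, 194, 206, 237, 260.
Circular molecule, 6 cuts → 6 fragments:
  15–78 → 64 bp
  79–194 → 116 bp
  195–206 → 12 bp
  207–237 → 31 bp
  238–260 → 23 bp
  261–270 then 1–14 → 10 + 14 = 24 bp
Sorted largest to smallest: 116, 64, 31, 24, 23, 12 bp.

116, 64, 31, 24, 23, 12 bp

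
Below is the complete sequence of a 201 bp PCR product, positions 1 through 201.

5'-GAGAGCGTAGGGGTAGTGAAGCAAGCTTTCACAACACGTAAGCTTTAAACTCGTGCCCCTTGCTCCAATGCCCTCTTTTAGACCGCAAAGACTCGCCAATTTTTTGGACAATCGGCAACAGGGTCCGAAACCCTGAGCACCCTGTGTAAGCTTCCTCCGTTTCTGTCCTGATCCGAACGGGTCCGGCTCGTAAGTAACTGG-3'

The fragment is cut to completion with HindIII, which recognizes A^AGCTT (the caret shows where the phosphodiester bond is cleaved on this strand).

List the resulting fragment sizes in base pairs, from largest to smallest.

HindIII sites (AAGCTT) start at positions 23, 40, 148.
HindIII cuts after the first base of each site, so after positions 23, 40, 148.
Linear molecule, 3 cuts → 4 fragments:
  1–23 → 23 bp
  24–40 → 17 bp
  41–148 → 108 bp
  149–201 → 53 bp
Sorted largest to smallest: 108, 53, 23, 17 bp.

108, 53, 23, 17 bp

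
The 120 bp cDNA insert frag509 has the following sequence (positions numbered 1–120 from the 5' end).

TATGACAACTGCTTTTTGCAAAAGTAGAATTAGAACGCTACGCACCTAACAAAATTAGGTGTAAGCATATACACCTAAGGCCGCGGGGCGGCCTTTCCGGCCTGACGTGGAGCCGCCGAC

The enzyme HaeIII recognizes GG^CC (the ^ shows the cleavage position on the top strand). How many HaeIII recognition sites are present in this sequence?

GGCC occurs starting at positions 79, 90, 99.
HaeIII cuts at 3 sites.

3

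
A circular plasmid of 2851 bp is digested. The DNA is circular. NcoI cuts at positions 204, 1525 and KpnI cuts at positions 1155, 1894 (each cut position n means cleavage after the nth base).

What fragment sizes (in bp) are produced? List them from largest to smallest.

1161, 951, 370, 369 bp

Combined cut positions (sorted): 204, 1155, 1525, 1894.
Circular molecule, 4 cuts → 4 fragments:
  1155 − 204 = 951 bp
  1525 − 1155 = 370 bp
  1894 − 1525 = 369 bp
  wrap: 2851 − 1894 + 204 = 1161 bp
Sorted largest to smallest: 1161, 951, 370, 369 bp.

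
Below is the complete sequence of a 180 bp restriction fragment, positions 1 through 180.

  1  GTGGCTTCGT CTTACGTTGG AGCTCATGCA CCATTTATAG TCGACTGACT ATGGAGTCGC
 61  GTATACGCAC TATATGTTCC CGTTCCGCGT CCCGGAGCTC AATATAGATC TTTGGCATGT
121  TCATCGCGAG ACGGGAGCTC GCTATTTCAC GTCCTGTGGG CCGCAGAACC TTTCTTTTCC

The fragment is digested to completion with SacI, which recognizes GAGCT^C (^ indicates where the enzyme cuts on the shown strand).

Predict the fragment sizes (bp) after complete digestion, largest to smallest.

75, 41, 40, 24 bp

SacI sites (GAGCTC) start at positions 20, 95, 135.
SacI cuts after base 5 of each site (before the last base), so after positions 24, 99, 139.
Linear molecule, 3 cuts → 4 fragments:
  1–24 → 24 bp
  25–99 → 75 bp
  100–139 → 40 bp
  140–180 → 41 bp
Sorted largest to smallest: 75, 41, 40, 24 bp.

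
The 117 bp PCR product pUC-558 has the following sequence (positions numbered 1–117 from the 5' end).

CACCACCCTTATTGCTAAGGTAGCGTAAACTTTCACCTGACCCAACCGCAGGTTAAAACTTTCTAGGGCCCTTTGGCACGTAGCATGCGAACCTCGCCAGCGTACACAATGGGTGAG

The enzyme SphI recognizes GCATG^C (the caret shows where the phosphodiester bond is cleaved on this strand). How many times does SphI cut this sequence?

1

GCATGC occurs starting at position 83.
SphI cuts at 1 site.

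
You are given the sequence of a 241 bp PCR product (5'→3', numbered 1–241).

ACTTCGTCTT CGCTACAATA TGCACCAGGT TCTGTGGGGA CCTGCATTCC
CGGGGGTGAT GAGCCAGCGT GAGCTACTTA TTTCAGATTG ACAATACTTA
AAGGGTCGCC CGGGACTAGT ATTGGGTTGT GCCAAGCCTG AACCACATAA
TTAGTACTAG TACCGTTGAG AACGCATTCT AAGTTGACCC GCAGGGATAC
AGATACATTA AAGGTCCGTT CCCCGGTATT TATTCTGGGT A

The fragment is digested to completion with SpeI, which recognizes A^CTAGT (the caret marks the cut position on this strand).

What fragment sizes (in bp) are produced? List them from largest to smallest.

115, 85, 41 bp

SpeI sites (ACTAGT) start at positions 115, 156.
SpeI cuts after the first base of each site, so after positions 115, 156.
Linear molecule, 2 cuts → 3 fragments:
  1–115 → 115 bp
  116–156 → 41 bp
  157–241 → 85 bp
Sorted largest to smallest: 115, 85, 41 bp.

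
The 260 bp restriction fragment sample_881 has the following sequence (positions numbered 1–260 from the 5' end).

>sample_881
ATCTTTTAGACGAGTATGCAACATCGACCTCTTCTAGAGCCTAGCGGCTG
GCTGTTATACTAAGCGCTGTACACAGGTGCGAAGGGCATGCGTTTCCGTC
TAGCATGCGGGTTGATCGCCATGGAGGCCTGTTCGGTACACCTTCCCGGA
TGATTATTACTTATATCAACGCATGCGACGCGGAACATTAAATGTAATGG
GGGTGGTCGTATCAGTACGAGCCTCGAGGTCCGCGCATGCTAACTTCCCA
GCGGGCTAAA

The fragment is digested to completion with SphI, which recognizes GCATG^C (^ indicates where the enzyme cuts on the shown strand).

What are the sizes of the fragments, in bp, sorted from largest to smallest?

SphI sites (GCATGC) start at positions 86, 103, 171, 235.
SphI cuts after base 5 of each site (before the last base), so after positions 90, 107, 175, 239.
Linear molecule, 4 cuts → 5 fragments:
  1–90 → 90 bp
  91–107 → 17 bp
  108–175 → 68 bp
  176–239 → 64 bp
  240–260 → 21 bp
Sorted largest to smallest: 90, 68, 64, 21, 17 bp.

90, 68, 64, 21, 17 bp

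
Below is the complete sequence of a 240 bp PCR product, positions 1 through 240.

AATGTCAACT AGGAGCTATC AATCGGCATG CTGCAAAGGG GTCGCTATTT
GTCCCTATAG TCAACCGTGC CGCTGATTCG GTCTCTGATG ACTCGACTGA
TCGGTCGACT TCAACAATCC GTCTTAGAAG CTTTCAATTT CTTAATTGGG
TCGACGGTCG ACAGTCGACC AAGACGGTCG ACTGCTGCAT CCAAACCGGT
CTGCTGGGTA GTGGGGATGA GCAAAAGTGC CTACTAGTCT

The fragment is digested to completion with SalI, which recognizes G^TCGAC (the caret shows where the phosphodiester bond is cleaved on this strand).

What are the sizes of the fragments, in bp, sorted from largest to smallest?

SalI sites (GTCGAC) start at positions 104, 150, 157, 164, 177.
SalI cuts after the first base of each site, so after positions 104, 150, 157, 164, 177.
Linear molecule, 5 cuts → 6 fragments:
  1–104 → 104 bp
  105–150 → 46 bp
  151–157 → 7 bp
  158–164 → 7 bp
  165–177 → 13 bp
  178–240 → 63 bp
Sorted largest to smallest: 104, 63, 46, 13, 7, 7 bp.

104, 63, 46, 13, 7, 7 bp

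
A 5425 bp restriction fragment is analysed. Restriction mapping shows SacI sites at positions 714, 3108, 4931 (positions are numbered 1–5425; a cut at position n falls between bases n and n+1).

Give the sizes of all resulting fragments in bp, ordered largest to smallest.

2394, 1823, 714, 494 bp

Linear molecule, 3 cuts → 4 fragments:
  714 − 0 = 714 bp
  3108 − 714 = 2394 bp
  4931 − 3108 = 1823 bp
  5425 − 4931 = 494 bp
Sorted largest to smallest: 2394, 1823, 714, 494 bp.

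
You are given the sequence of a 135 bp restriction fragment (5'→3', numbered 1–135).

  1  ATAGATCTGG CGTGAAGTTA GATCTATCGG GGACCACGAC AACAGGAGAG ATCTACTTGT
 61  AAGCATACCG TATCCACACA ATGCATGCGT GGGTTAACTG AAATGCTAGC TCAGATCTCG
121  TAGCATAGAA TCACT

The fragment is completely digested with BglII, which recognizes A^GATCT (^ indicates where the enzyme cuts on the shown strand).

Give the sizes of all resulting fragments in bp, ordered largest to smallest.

BglII sites (AGATCT) start at positions 3, 20, 49, 113.
BglII cuts after the first base of each site, so after positions 3, 20, 49, 113.
Linear molecule, 4 cuts → 5 fragments:
  1–3 → 3 bp
  4–20 → 17 bp
  21–49 → 29 bp
  50–113 → 64 bp
  114–135 → 22 bp
Sorted largest to smallest: 64, 29, 22, 17, 3 bp.

64, 29, 22, 17, 3 bp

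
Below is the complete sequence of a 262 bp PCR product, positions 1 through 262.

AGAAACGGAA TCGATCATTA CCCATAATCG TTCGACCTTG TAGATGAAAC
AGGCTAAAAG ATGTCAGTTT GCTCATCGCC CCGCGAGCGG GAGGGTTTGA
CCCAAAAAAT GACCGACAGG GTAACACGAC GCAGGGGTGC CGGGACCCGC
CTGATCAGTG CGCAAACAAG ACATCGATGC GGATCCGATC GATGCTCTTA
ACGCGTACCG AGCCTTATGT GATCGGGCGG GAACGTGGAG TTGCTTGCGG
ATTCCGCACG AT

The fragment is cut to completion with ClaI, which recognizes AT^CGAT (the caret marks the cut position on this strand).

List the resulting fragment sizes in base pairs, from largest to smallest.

163, 73, 15, 11 bp

ClaI sites (ATCGAT) start at positions 10, 173, 188.
ClaI cuts after base 2 of each site, so after positions 11, 174, 189.
Linear molecule, 3 cuts → 4 fragments:
  1–11 → 11 bp
  12–174 → 163 bp
  175–189 → 15 bp
  190–262 → 73 bp
Sorted largest to smallest: 163, 73, 15, 11 bp.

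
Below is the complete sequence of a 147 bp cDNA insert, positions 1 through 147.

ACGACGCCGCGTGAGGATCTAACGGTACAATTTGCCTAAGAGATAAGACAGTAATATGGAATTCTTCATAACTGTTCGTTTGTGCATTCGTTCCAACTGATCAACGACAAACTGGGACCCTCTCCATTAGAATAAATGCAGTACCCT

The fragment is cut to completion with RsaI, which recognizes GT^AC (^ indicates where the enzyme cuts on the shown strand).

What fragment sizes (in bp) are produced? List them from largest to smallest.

RsaI sites (GTAC) start at positions 25, 141.
RsaI cuts after base 2 of each site, so after positions 26, 142.
Linear molecule, 2 cuts → 3 fragments:
  1–26 → 26 bp
  27–142 → 116 bp
  143–147 → 5 bp
Sorted largest to smallest: 116, 26, 5 bp.

116, 26, 5 bp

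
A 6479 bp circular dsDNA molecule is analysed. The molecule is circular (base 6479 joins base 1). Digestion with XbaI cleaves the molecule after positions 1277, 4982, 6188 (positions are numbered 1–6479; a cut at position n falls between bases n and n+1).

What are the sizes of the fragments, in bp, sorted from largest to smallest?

Circular molecule, 3 cuts → 3 fragments:
  4982 − 1277 = 3705 bp
  6188 − 4982 = 1206 bp
  wrap: 6479 − 6188 + 1277 = 1568 bp
Sorted largest to smallest: 3705, 1568, 1206 bp.

3705, 1568, 1206 bp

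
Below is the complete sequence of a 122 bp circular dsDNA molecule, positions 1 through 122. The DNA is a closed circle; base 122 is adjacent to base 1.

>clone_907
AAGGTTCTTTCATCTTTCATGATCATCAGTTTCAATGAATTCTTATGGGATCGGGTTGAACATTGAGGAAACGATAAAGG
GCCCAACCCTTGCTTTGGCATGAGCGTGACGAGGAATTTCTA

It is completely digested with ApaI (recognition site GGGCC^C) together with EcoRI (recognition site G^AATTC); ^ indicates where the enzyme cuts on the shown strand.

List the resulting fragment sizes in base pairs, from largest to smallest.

The ApaI site (GGGCCC) starts at position 79.
ApaI cuts after base 5 of each site (before the last base), so after position 83.
The EcoRI site (GAATTC) starts at position 37.
EcoRI cuts after the first base of each site, so after position 37.
Combined cut positions: 37, 83.
Circular molecule, 2 cuts → 2 fragments:
  38–83 → 46 bp
  84–122 then 1–37 → 39 + 37 = 76 bp
Sorted largest to smallest: 76, 46 bp.

76, 46 bp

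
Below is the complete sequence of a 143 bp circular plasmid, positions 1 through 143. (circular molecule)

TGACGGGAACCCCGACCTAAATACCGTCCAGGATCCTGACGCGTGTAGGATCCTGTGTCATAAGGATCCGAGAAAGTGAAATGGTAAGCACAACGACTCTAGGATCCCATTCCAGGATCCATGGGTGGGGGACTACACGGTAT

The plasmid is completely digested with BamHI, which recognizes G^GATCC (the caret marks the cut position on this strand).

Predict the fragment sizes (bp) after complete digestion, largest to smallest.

BamHI sites (GGATCC) start at positions 31, 48, 64, 102, 115.
BamHI cuts after the first base of each site, so after positions 31, 48, 64, 102, 115.
Circular molecule, 5 cuts → 5 fragments:
  32–48 → 17 bp
  49–64 → 16 bp
  65–102 → 38 bp
  103–115 → 13 bp
  116–143 then 1–31 → 28 + 31 = 59 bp
Sorted largest to smallest: 59, 38, 17, 16, 13 bp.

59, 38, 17, 16, 13 bp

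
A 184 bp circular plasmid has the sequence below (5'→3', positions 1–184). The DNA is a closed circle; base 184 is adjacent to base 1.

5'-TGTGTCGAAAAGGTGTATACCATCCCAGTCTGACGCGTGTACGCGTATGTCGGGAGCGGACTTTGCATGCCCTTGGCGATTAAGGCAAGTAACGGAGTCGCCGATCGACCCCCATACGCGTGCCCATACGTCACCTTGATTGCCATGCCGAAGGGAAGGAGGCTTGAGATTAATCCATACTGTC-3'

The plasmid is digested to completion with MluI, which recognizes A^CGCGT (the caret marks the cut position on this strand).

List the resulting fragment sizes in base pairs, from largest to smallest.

MluI sites (ACGCGT) start at positions 33, 41, 116.
MluI cuts after the first base of each site, so after positions 33, 41, 116.
Circular molecule, 3 cuts → 3 fragments:
  34–41 → 8 bp
  42–116 → 75 bp
  117–184 then 1–33 → 68 + 33 = 101 bp
Sorted largest to smallest: 101, 75, 8 bp.

101, 75, 8 bp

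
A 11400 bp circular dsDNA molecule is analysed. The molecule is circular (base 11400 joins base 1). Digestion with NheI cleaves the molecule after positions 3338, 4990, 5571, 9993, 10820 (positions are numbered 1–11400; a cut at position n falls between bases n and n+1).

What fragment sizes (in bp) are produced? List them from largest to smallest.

4422, 3918, 1652, 827, 581 bp

Circular molecule, 5 cuts → 5 fragments:
  4990 − 3338 = 1652 bp
  5571 − 4990 = 581 bp
  9993 − 5571 = 4422 bp
  10820 − 9993 = 827 bp
  wrap: 11400 − 10820 + 3338 = 3918 bp
Sorted largest to smallest: 4422, 3918, 1652, 827, 581 bp.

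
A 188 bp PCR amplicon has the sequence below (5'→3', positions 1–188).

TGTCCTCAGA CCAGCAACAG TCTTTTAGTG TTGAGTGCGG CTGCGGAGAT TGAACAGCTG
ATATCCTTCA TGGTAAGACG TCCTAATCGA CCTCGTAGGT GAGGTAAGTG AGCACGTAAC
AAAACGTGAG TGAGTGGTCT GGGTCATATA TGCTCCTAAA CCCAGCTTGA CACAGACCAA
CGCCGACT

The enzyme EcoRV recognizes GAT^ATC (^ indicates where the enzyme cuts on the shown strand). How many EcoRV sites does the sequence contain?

1

GATATC occurs starting at position 60.
EcoRV cuts at 1 site.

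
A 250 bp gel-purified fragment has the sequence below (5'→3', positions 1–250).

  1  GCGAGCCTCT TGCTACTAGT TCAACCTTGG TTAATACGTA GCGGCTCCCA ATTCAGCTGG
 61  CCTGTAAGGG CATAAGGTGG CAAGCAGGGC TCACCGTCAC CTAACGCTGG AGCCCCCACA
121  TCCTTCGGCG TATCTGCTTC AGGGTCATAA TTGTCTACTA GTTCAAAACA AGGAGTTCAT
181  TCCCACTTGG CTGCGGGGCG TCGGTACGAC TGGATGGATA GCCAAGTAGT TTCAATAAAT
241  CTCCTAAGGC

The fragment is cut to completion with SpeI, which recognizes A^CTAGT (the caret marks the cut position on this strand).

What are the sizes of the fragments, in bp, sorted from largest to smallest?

142, 93, 15 bp

SpeI sites (ACTAGT) start at positions 15, 157.
SpeI cuts after the first base of each site, so after positions 15, 157.
Linear molecule, 2 cuts → 3 fragments:
  1–15 → 15 bp
  16–157 → 142 bp
  158–250 → 93 bp
Sorted largest to smallest: 142, 93, 15 bp.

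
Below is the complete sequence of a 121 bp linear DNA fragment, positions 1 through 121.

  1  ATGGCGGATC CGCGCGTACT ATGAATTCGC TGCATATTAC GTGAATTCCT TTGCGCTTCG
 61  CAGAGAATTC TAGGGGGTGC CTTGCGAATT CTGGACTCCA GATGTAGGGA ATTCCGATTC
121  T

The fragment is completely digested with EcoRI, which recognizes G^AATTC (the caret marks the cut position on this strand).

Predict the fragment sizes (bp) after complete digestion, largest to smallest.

23, 23, 22, 21, 20, 12 bp

EcoRI sites (GAATTC) start at positions 23, 43, 65, 86, 109.
EcoRI cuts after the first base of each site, so after positions 23, 43, 65, 86, 109.
Linear molecule, 5 cuts → 6 fragments:
  1–23 → 23 bp
  24–43 → 20 bp
  44–65 → 22 bp
  66–86 → 21 bp
  87–109 → 23 bp
  110–121 → 12 bp
Sorted largest to smallest: 23, 23, 22, 21, 20, 12 bp.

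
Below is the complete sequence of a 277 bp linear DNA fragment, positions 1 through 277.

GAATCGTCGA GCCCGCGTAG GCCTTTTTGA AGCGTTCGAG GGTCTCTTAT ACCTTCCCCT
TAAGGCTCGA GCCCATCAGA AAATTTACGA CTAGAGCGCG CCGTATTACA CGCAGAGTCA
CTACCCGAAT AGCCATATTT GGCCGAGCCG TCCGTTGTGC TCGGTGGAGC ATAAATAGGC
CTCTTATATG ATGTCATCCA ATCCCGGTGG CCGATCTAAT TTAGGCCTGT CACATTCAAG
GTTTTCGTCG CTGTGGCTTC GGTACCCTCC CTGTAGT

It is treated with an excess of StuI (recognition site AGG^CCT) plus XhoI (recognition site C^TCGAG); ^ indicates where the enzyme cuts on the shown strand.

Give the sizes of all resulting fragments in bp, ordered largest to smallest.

StuI sites (AGGCCT) start at positions 19, 177, 223.
StuI cuts after base 3 of each site, so after positions 21, 179, 225.
The XhoI site (CTCGAG) starts at position 66.
XhoI cuts after the first base of each site, so after position 66.
Combined cut positions: 21, 66, 179, 225.
Linear molecule, 4 cuts → 5 fragments:
  1–21 → 21 bp
  22–66 → 45 bp
  67–179 → 113 bp
  180–225 → 46 bp
  226–277 → 52 bp
Sorted largest to smallest: 113, 52, 46, 45, 21 bp.

113, 52, 46, 45, 21 bp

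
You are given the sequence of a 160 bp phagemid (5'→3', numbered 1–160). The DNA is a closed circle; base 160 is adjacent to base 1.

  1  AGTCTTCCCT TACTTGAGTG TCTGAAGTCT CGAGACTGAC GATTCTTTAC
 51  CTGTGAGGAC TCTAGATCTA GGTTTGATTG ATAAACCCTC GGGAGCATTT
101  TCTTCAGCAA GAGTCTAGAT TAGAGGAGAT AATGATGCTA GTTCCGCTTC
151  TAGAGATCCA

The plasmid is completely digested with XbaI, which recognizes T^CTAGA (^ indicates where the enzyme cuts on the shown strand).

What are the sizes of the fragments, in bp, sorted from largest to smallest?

72, 53, 35 bp

XbaI sites (TCTAGA) start at positions 61, 114, 149.
XbaI cuts after the first base of each site, so after positions 61, 114, 149.
Circular molecule, 3 cuts → 3 fragments:
  62–114 → 53 bp
  115–149 → 35 bp
  150–160 then 1–61 → 11 + 61 = 72 bp
Sorted largest to smallest: 72, 53, 35 bp.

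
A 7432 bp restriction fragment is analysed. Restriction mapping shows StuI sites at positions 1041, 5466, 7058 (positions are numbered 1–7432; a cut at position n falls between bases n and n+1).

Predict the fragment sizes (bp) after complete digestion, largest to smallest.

4425, 1592, 1041, 374 bp

Linear molecule, 3 cuts → 4 fragments:
  1041 − 0 = 1041 bp
  5466 − 1041 = 4425 bp
  7058 − 5466 = 1592 bp
  7432 − 7058 = 374 bp
Sorted largest to smallest: 4425, 1592, 1041, 374 bp.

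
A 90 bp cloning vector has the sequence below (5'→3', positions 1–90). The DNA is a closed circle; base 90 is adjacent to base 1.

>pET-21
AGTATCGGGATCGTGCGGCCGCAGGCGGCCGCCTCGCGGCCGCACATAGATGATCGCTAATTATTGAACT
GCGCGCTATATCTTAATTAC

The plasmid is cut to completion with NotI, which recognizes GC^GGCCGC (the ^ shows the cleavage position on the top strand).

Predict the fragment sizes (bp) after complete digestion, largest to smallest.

69, 11, 10 bp

NotI sites (GCGGCCGC) start at positions 15, 25, 36.
NotI cuts after base 2 of each site, so after positions 16, 26, 37.
Circular molecule, 3 cuts → 3 fragments:
  17–26 → 10 bp
  27–37 → 11 bp
  38–90 then 1–16 → 53 + 16 = 69 bp
Sorted largest to smallest: 69, 11, 10 bp.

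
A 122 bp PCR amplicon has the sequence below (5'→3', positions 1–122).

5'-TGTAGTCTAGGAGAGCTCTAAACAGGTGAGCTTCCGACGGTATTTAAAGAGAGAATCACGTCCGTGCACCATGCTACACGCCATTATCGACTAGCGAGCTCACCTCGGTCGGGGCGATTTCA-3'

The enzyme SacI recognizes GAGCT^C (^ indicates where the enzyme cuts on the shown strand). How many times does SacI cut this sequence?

2

GAGCTC occurs starting at positions 13, 96.
SacI cuts at 2 sites.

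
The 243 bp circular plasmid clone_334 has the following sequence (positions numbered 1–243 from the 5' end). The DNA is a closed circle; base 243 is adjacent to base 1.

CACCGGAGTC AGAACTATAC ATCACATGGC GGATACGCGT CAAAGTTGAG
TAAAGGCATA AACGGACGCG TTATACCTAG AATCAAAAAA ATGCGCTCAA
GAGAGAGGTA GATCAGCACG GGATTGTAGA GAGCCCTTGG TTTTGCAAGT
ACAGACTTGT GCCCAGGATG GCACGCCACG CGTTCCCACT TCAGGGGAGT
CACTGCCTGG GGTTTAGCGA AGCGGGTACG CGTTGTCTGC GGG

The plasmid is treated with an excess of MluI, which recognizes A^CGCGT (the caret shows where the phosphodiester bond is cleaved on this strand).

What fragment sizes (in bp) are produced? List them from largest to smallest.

MluI sites (ACGCGT) start at positions 35, 66, 178, 228.
MluI cuts after the first base of each site, so after positions 35, 66, 178, 228.
Circular molecule, 4 cuts → 4 fragments:
  36–66 → 31 bp
  67–178 → 112 bp
  179–228 → 50 bp
  229–243 then 1–35 → 15 + 35 = 50 bp
Sorted largest to smallest: 112, 50, 50, 31 bp.

112, 50, 50, 31 bp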